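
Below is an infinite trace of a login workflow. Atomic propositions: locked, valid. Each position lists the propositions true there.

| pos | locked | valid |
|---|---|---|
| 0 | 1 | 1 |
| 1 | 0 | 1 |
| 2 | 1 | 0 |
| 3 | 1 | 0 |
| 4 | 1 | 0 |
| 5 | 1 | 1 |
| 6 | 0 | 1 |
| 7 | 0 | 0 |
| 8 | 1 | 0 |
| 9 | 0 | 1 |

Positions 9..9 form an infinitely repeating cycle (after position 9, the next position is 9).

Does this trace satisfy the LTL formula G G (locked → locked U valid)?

Holds

G (locked → locked U valid) holds at every position 0..9, and those are all positions ever visited, so G G (locked → locked U valid) holds.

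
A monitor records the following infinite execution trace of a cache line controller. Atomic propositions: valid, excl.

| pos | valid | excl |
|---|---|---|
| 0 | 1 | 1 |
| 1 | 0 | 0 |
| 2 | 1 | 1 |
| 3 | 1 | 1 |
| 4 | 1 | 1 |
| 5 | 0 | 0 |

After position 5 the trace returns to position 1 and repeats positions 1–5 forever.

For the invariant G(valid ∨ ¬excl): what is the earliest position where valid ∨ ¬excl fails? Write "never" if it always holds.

never

valid ∨ ¬excl holds at every position 0..5, and those are all the positions the trace ever visits, so the invariant G(valid ∨ ¬excl) is never violated.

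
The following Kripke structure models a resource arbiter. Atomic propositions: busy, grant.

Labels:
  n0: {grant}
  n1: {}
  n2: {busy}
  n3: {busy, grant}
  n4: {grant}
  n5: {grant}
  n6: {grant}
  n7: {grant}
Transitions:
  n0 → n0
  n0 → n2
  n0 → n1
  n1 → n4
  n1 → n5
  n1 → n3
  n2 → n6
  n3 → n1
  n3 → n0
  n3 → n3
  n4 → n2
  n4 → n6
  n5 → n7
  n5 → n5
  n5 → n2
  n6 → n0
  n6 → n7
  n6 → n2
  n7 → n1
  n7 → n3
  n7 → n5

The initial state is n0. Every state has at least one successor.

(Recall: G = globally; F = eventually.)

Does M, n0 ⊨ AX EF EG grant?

States satisfying EF EG grant: {n0, n1, n2, n3, n4, n5, n6, n7}.
States satisfying AX EF EG grant: {n0, n1, n2, n3, n4, n5, n6, n7}.
n0 ∈ Sat(AX EF EG grant).

Satisfied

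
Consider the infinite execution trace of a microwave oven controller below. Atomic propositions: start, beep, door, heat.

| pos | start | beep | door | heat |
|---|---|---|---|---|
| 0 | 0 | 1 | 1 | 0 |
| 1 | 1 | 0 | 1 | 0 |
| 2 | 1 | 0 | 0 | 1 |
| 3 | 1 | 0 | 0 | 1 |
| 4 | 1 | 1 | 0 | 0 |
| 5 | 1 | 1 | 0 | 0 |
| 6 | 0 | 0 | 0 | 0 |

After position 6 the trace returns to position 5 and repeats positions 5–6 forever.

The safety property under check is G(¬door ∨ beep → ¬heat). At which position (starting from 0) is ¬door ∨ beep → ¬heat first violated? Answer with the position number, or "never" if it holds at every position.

Check ¬door ∨ beep → ¬heat at each position in order: 0 ✓, 1 ✓.
At position 2 the labels are {heat, start}, so ¬door ∨ beep → ¬heat is false there. This is the first violation.

2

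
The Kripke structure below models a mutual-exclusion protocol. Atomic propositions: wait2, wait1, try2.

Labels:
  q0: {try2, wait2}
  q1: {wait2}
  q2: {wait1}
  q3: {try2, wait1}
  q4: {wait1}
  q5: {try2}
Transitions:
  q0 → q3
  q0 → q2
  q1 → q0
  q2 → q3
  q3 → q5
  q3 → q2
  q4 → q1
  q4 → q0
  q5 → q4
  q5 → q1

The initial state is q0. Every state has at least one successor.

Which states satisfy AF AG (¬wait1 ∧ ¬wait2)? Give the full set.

States satisfying AG (¬wait1 ∧ ¬wait2): ∅.
States satisfying AF AG (¬wait1 ∧ ¬wait2): ∅.

none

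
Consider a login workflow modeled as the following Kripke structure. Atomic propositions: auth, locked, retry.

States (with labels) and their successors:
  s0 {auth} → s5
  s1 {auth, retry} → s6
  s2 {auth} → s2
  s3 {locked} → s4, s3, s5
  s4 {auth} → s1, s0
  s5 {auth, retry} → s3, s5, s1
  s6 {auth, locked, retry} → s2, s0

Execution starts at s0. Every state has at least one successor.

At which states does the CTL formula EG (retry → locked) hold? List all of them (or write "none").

States satisfying retry → locked: {s0, s2, s3, s4, s6}.
States satisfying EG (retry → locked): {s2, s3, s6}.

{s2, s3, s6}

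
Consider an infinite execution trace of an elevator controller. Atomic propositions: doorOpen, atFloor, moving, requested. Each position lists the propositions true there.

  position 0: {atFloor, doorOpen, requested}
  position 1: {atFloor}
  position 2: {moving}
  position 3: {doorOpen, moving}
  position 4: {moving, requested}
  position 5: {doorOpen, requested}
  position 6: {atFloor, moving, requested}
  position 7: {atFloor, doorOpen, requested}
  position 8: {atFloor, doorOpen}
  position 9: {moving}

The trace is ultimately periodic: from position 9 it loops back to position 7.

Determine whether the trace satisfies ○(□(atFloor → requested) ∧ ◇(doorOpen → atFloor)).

Does not hold

The position after 0 is 1; □(atFloor → requested) ∧ ◇(doorOpen → atFloor) is false there.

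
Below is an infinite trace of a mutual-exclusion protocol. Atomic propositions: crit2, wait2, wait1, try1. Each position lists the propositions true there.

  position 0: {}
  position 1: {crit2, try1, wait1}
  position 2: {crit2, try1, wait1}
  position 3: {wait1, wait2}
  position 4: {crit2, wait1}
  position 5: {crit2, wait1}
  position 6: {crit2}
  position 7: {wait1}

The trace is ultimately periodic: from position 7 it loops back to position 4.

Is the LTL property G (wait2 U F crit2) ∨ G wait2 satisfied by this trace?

wait2 U F crit2 holds at every position 0..7, and those are all positions ever visited, so G (wait2 U F crit2) holds.
wait2 must hold at every position from 0 onward. It fails at position 0, so G wait2 is false.
At position 0: G (wait2 U F crit2) is true; G wait2 is false; so G (wait2 U F crit2) ∨ G wait2 is true.

Satisfied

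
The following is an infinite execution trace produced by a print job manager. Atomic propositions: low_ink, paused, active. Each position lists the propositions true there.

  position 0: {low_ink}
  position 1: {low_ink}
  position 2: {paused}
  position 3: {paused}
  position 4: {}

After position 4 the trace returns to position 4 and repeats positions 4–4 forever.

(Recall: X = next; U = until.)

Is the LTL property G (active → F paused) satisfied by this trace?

Satisfied

active → F paused holds at every position 0..4, and those are all positions ever visited, so G (active → F paused) holds.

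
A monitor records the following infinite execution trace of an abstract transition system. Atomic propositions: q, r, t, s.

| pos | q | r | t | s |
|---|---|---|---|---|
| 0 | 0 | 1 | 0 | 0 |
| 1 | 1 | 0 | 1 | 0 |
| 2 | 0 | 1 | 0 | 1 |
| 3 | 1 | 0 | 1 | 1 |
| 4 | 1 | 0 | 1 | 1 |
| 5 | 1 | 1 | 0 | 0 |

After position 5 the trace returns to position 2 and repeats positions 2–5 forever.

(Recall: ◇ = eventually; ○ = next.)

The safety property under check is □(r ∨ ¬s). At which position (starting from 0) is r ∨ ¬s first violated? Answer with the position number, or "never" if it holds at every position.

Check r ∨ ¬s at each position in order: 0 ✓, 1 ✓, 2 ✓.
At position 3 the labels are {q, s, t}, so r ∨ ¬s is false there. This is the first violation.

3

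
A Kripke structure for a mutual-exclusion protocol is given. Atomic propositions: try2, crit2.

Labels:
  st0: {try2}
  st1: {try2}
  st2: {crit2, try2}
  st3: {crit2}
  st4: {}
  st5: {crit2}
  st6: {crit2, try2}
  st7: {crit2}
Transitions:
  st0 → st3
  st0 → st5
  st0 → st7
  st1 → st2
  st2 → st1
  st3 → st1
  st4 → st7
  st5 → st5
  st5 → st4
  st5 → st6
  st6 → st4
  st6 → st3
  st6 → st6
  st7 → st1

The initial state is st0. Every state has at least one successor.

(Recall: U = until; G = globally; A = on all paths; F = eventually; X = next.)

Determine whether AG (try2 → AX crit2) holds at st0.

Violated

States satisfying try2 → AX crit2: {st0, st1, st3, st4, st5, st7}.
States satisfying AG (try2 → AX crit2): ∅.
st2 is reachable from st0 and violates try2 → AX crit2, so AG fails at st0.
st0 ∉ Sat(AG (try2 → AX crit2)).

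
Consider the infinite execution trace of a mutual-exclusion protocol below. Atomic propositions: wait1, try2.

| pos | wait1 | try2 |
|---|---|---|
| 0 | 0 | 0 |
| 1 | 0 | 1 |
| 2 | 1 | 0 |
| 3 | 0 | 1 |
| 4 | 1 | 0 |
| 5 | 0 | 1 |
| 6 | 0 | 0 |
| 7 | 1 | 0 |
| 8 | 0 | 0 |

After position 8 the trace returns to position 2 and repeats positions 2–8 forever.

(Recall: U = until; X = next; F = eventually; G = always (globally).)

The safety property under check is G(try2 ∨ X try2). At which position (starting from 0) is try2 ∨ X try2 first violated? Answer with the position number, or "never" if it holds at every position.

Check try2 ∨ X try2 at each position in order: 0 ✓, 1 ✓, 2 ✓, 3 ✓, 4 ✓, 5 ✓.
At position 6 the labels are {} and the next position 7 has {wait1}, so try2 ∨ X try2 is false there. This is the first violation.

6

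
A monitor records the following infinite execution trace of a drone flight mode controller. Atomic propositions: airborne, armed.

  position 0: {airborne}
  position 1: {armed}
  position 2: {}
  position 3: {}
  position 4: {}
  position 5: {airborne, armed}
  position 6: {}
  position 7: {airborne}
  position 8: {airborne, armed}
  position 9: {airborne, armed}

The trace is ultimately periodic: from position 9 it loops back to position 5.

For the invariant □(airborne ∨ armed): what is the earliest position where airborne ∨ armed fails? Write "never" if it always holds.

Check airborne ∨ armed at each position in order: 0 ✓, 1 ✓.
At position 2 the labels are {}, so airborne ∨ armed is false there. This is the first violation.

2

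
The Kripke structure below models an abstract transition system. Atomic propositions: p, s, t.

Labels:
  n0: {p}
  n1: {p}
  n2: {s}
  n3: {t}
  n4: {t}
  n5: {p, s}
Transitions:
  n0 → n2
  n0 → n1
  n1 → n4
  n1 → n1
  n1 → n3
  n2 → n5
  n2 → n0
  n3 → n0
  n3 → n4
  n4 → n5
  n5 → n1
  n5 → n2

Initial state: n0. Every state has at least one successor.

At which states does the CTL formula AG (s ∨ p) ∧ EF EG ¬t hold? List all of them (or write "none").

none

States satisfying s ∨ p: {n0, n1, n2, n5}.
States satisfying AG (s ∨ p): ∅.
States satisfying EG ¬t: {n0, n1, n2, n5}.
States satisfying EF EG ¬t: {n0, n1, n2, n3, n4, n5}.
States satisfying AG (s ∨ p) ∧ EF EG ¬t: ∅.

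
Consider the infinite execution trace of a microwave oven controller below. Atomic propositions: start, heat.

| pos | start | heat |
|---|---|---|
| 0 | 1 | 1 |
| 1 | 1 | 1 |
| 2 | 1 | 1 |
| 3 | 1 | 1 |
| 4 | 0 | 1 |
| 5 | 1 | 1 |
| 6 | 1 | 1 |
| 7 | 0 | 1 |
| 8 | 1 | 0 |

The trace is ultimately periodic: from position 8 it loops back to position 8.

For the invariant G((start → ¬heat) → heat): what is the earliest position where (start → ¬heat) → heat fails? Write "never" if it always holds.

8

Check (start → ¬heat) → heat at each position in order: 0 ✓, 1 ✓, 2 ✓, 3 ✓, 4 ✓, 5 ✓, 6 ✓, 7 ✓.
At position 8 the labels are {start}, so (start → ¬heat) → heat is false there. This is the first violation.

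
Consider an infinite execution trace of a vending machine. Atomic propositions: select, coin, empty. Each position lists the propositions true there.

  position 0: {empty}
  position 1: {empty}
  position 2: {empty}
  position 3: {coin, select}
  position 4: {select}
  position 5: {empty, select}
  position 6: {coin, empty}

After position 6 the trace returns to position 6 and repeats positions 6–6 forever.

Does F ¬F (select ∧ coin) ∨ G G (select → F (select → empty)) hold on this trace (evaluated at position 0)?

¬F (select ∧ coin) holds at position 4, which is reachable from 0, so F ¬F (select ∧ coin) holds.
G (select → F (select → empty)) holds at every position 0..6, and those are all positions ever visited, so G G (select → F (select → empty)) holds.
At position 0: F ¬F (select ∧ coin) is true; G G (select → F (select → empty)) is true; so F ¬F (select ∧ coin) ∨ G G (select → F (select → empty)) is true.

Holds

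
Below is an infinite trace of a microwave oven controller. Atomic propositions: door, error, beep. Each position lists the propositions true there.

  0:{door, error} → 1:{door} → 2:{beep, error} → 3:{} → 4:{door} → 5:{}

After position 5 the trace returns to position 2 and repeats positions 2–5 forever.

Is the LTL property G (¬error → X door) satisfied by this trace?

¬error → X door must hold at every position from 0 onward. It fails at position 1, so G (¬error → X door) is false.
Positions where ¬error holds: 1, 3, 4, 5.
Check X door at each: 1→fails, 3→ok, 4→fails, 5→fails.

Violated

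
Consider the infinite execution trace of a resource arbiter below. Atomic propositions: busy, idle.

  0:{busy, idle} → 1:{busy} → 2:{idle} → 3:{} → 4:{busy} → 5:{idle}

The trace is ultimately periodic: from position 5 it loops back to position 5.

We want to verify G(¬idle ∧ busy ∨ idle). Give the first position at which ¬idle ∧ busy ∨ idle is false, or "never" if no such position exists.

3

Check ¬idle ∧ busy ∨ idle at each position in order: 0 ✓, 1 ✓, 2 ✓.
At position 3 the labels are {}, so ¬idle ∧ busy ∨ idle is false there. This is the first violation.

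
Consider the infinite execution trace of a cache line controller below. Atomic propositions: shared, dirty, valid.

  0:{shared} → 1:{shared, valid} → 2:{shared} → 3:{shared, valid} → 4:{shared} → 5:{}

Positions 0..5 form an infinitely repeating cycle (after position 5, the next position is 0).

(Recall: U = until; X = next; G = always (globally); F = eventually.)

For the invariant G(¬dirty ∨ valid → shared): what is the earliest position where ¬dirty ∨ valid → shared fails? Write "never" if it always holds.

Check ¬dirty ∨ valid → shared at each position in order: 0 ✓, 1 ✓, 2 ✓, 3 ✓, 4 ✓.
At position 5 the labels are {}, so ¬dirty ∨ valid → shared is false there. This is the first violation.

5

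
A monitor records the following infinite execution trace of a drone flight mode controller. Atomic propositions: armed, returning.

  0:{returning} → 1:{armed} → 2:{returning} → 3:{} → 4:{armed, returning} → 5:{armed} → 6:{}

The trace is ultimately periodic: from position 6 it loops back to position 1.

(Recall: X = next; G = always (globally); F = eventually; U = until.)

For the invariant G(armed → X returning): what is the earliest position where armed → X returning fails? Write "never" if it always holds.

4

Check armed → X returning at each position in order: 0 ✓, 1 ✓, 2 ✓, 3 ✓.
At position 4 the labels are {armed, returning} and the next position 5 has {armed}, so armed → X returning is false there. This is the first violation.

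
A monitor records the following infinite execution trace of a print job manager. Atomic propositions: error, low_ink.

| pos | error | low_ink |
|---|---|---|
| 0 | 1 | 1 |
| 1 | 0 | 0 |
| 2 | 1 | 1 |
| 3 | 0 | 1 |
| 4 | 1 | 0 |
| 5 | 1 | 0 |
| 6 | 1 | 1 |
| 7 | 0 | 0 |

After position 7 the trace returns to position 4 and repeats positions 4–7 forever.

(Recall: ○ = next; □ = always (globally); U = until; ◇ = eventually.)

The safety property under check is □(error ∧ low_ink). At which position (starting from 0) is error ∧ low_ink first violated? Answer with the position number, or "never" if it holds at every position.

1

Check error ∧ low_ink at each position in order: 0 ✓.
At position 1 the labels are {}, so error ∧ low_ink is false there. This is the first violation.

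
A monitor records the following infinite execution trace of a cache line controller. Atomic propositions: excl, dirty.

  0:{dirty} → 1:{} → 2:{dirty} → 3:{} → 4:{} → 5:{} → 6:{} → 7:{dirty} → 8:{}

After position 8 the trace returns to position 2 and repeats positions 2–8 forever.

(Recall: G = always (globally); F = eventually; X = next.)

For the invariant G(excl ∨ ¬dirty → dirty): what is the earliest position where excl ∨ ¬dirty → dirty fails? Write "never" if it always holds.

Check excl ∨ ¬dirty → dirty at each position in order: 0 ✓.
At position 1 the labels are {}, so excl ∨ ¬dirty → dirty is false there. This is the first violation.

1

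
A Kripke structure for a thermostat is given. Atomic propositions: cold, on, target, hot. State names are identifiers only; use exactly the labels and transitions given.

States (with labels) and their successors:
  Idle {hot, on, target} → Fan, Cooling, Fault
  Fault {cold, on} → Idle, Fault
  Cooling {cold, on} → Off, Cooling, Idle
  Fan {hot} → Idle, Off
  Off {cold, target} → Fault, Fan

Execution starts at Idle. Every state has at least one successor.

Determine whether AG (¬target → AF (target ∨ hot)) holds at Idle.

States satisfying ¬target → AF (target ∨ hot): {Idle, Fan, Off}.
States satisfying AG (¬target → AF (target ∨ hot)): ∅.
Cooling is reachable from Idle and violates ¬target → AF (target ∨ hot), so AG fails at Idle.
Idle ∉ Sat(AG (¬target → AF (target ∨ hot))).

Does not hold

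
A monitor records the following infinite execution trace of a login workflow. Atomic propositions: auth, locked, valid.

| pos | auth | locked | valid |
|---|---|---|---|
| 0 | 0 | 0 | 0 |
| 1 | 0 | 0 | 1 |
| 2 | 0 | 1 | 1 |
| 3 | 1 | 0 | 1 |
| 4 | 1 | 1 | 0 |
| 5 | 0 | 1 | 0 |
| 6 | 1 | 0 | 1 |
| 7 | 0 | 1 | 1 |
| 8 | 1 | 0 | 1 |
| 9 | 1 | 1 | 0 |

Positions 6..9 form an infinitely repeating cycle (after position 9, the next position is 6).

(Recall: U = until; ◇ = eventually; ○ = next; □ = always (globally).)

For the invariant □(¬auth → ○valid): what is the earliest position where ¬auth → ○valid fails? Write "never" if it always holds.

¬auth → ○valid holds at every position 0..9, and those are all the positions the trace ever visits, so the invariant □(¬auth → ○valid) is never violated.

never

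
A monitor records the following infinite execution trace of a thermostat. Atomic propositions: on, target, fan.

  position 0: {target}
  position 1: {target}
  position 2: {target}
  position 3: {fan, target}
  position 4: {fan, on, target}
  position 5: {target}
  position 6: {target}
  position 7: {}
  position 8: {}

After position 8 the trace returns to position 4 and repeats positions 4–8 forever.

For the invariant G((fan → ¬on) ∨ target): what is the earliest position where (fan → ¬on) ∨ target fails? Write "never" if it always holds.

(fan → ¬on) ∨ target holds at every position 0..8, and those are all the positions the trace ever visits, so the invariant G((fan → ¬on) ∨ target) is never violated.

never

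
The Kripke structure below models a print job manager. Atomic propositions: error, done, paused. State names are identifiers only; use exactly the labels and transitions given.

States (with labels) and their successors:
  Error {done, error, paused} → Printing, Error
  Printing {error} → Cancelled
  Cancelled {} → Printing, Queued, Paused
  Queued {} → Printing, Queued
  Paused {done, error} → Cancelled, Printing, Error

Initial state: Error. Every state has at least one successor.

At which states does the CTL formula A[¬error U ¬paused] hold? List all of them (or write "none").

States satisfying ¬error: {Cancelled, Queued}.
States satisfying ¬paused: {Printing, Cancelled, Queued, Paused}.
States satisfying A[¬error U ¬paused]: {Printing, Cancelled, Queued, Paused}.

{Printing, Cancelled, Queued, Paused}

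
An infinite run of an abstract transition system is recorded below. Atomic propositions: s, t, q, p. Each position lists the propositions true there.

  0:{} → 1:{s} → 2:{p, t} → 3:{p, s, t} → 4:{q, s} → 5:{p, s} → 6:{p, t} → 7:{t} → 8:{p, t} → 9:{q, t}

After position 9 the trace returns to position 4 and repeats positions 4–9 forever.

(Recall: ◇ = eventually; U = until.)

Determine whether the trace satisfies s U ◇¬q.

Walking from position 0: ◇¬q first holds at position 0, and s holds at every earlier position along the way, so s U ◇¬q holds.

Satisfied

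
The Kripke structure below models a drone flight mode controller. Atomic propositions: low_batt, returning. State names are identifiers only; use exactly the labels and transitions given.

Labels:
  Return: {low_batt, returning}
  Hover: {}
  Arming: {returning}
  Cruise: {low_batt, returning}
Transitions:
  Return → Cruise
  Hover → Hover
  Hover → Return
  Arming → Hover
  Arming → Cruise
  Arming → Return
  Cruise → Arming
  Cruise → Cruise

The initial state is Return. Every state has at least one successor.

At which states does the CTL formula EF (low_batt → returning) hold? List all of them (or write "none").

{Return, Hover, Arming, Cruise}

States satisfying low_batt → returning: {Return, Hover, Arming, Cruise}.
States satisfying EF (low_batt → returning): {Return, Hover, Arming, Cruise}.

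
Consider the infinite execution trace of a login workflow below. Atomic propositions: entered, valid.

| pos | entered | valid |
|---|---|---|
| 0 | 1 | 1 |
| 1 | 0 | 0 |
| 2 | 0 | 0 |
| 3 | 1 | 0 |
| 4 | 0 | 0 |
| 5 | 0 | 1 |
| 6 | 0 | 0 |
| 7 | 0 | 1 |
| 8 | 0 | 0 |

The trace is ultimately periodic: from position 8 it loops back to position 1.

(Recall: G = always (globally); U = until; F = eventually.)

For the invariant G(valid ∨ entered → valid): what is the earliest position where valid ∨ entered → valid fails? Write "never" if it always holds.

Check valid ∨ entered → valid at each position in order: 0 ✓, 1 ✓, 2 ✓.
At position 3 the labels are {entered}, so valid ∨ entered → valid is false there. This is the first violation.

3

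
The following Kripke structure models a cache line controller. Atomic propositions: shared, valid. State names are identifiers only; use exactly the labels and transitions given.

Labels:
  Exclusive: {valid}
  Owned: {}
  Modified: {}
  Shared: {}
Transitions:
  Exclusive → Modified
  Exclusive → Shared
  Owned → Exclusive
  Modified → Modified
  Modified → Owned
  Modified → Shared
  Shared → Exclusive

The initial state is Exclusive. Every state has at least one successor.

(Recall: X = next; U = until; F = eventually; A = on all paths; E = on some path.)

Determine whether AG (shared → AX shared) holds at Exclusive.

States satisfying shared → AX shared: {Exclusive, Owned, Modified, Shared}.
States satisfying AG (shared → AX shared): {Exclusive, Owned, Modified, Shared}.
Every state reachable from Exclusive satisfies shared → AX shared.
Exclusive ∈ Sat(AG (shared → AX shared)).

Holds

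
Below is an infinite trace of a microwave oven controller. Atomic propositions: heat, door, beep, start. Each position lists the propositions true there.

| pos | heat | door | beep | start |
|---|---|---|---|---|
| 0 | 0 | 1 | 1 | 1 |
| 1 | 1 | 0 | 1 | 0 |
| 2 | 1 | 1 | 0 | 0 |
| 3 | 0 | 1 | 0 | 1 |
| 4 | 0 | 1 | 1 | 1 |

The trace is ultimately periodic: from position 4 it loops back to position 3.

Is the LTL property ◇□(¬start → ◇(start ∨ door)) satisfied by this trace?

□(¬start → ◇(start ∨ door)) holds at position 0, which is reachable from 0, so ◇□(¬start → ◇(start ∨ door)) holds.

Holds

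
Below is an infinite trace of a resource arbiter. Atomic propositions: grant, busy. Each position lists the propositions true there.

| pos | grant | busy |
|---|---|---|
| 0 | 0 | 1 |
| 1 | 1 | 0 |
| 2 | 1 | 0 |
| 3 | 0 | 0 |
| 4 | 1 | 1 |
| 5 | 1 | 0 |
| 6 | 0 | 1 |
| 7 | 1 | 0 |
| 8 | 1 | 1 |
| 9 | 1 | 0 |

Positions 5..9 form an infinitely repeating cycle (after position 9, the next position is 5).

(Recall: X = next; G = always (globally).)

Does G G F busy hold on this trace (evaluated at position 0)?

Holds

G F busy holds at every position 0..9, and those are all positions ever visited, so G G F busy holds.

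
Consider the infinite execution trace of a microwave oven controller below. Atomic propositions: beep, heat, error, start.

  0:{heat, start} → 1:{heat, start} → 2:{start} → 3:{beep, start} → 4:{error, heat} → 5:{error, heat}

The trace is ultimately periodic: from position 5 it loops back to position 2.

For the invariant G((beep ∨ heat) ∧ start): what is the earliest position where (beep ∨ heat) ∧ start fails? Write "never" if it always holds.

Check (beep ∨ heat) ∧ start at each position in order: 0 ✓, 1 ✓.
At position 2 the labels are {start}, so (beep ∨ heat) ∧ start is false there. This is the first violation.

2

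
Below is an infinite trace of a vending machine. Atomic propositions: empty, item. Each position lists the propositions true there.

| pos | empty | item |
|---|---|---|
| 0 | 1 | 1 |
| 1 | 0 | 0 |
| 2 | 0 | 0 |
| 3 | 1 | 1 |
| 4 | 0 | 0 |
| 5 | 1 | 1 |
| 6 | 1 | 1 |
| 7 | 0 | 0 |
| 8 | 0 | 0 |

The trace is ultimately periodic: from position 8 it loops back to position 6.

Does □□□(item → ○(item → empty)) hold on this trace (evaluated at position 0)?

Satisfied

□□(item → ○(item → empty)) holds at every position 0..8, and those are all positions ever visited, so □□□(item → ○(item → empty)) holds.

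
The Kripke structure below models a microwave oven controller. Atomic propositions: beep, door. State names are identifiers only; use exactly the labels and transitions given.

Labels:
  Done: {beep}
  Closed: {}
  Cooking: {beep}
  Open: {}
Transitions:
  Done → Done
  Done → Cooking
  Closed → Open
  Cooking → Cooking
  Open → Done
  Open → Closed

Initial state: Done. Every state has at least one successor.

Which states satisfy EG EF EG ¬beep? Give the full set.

States satisfying EF EG ¬beep: {Closed, Open}.
States satisfying EG EF EG ¬beep: {Closed, Open}.

{Closed, Open}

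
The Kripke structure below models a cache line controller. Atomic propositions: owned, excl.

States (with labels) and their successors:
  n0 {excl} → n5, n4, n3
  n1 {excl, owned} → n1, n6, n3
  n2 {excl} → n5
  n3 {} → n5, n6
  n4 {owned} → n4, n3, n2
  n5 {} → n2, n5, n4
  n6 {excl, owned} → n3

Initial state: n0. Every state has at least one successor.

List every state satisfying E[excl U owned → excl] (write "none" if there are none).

States satisfying excl: {n0, n1, n2, n6}.
States satisfying owned → excl: {n0, n1, n2, n3, n5, n6}.
States satisfying E[excl U owned → excl]: {n0, n1, n2, n3, n5, n6}.

{n0, n1, n2, n3, n5, n6}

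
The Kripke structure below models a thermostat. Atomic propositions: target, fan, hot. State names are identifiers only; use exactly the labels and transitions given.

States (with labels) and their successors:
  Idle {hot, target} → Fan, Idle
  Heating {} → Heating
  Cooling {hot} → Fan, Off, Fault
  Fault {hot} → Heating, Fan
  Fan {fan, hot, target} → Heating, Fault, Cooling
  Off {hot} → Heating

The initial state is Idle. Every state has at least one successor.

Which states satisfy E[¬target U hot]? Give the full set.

{Idle, Cooling, Fault, Fan, Off}

States satisfying ¬target: {Heating, Cooling, Fault, Off}.
States satisfying hot: {Idle, Cooling, Fault, Fan, Off}.
States satisfying E[¬target U hot]: {Idle, Cooling, Fault, Fan, Off}.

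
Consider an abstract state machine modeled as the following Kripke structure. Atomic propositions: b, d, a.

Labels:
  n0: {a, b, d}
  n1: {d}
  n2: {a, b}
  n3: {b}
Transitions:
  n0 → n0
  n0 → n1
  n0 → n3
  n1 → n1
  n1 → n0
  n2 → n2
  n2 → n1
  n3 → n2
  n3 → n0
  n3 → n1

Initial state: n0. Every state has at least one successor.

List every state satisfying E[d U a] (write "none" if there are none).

States satisfying d: {n0, n1}.
States satisfying a: {n0, n2}.
States satisfying E[d U a]: {n0, n1, n2}.

{n0, n1, n2}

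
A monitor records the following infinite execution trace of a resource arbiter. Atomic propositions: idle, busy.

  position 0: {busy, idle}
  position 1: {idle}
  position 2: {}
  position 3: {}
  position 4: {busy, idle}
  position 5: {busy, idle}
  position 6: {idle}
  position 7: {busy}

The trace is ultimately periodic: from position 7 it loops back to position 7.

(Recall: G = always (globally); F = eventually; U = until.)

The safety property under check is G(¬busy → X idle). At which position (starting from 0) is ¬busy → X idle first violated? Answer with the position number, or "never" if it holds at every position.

1

Check ¬busy → X idle at each position in order: 0 ✓.
At position 1 the labels are {idle} and the next position 2 has {}, so ¬busy → X idle is false there. This is the first violation.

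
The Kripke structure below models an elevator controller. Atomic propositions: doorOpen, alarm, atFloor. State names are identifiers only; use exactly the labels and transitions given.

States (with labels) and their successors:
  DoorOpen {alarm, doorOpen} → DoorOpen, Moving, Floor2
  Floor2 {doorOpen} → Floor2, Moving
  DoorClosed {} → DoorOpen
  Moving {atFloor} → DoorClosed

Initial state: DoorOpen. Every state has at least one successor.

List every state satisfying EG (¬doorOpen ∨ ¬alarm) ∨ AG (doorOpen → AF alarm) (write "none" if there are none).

States satisfying ¬doorOpen ∨ ¬alarm: {Floor2, DoorClosed, Moving}.
States satisfying EG (¬doorOpen ∨ ¬alarm): {Floor2}.
States satisfying doorOpen → AF alarm: {DoorOpen, DoorClosed, Moving}.
States satisfying AG (doorOpen → AF alarm): ∅.
States satisfying EG (¬doorOpen ∨ ¬alarm) ∨ AG (doorOpen → AF alarm): {Floor2}.

{Floor2}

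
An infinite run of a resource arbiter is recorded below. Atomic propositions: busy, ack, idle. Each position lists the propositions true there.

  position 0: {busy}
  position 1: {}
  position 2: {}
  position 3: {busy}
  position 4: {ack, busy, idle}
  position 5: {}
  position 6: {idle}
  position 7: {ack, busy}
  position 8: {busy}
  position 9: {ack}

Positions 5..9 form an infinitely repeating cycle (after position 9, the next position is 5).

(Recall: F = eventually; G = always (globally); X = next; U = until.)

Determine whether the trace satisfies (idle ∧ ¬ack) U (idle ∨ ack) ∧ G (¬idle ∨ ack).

Walking from position 0: at position 0, idle ∨ ack has not yet held and idle ∧ ¬ack fails, so (idle ∧ ¬ack) U (idle ∨ ack) is false.
¬idle ∨ ack must hold at every position from 0 onward. It fails at position 6, so G (¬idle ∨ ack) is false.
At position 0: (idle ∧ ¬ack) U (idle ∨ ack) is false; G (¬idle ∨ ack) is false; so (idle ∧ ¬ack) U (idle ∨ ack) ∧ G (¬idle ∨ ack) is false.

No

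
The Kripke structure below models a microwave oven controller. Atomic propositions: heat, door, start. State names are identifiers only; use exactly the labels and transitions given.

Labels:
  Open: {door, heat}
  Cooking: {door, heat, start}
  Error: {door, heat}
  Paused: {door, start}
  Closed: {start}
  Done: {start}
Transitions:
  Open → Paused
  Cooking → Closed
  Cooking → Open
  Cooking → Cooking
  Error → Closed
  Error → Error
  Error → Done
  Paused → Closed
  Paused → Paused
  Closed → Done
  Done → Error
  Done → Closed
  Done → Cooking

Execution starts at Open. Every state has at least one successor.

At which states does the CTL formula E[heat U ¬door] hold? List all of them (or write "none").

{Cooking, Error, Closed, Done}

States satisfying heat: {Open, Cooking, Error}.
States satisfying ¬door: {Closed, Done}.
States satisfying E[heat U ¬door]: {Cooking, Error, Closed, Done}.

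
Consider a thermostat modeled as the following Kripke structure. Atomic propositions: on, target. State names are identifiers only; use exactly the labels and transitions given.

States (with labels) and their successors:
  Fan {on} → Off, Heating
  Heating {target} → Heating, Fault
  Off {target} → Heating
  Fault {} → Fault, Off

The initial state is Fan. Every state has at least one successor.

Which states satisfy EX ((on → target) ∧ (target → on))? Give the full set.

States satisfying (on → target) ∧ (target → on): {Fault}.
States satisfying EX ((on → target) ∧ (target → on)): {Heating, Fault}.

{Heating, Fault}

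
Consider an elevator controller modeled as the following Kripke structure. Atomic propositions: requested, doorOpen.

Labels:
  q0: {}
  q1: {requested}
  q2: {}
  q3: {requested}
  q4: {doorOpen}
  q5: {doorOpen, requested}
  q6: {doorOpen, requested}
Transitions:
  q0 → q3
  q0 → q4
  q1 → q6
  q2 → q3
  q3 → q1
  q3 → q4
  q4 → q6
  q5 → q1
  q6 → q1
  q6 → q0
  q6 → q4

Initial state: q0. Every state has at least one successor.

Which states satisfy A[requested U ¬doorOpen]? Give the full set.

States satisfying requested: {q1, q3, q5, q6}.
States satisfying ¬doorOpen: {q0, q1, q2, q3}.
States satisfying A[requested U ¬doorOpen]: {q0, q1, q2, q3, q5}.

{q0, q1, q2, q3, q5}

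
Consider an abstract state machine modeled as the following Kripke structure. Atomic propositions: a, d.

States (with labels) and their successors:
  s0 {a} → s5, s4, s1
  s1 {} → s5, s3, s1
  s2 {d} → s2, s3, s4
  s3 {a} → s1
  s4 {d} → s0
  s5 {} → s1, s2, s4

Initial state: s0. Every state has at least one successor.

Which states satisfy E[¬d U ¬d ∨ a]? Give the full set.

States satisfying ¬d: {s0, s1, s3, s5}.
States satisfying ¬d ∨ a: {s0, s1, s3, s5}.
States satisfying E[¬d U ¬d ∨ a]: {s0, s1, s3, s5}.

{s0, s1, s3, s5}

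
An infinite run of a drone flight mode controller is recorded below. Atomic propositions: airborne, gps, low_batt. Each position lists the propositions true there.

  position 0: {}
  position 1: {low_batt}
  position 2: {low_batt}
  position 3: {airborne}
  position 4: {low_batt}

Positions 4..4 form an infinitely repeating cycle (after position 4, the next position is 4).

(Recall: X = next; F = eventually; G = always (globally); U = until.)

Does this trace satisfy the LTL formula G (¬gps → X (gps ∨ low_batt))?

¬gps → X (gps ∨ low_batt) must hold at every position from 0 onward. It fails at position 2, so G (¬gps → X (gps ∨ low_batt)) is false.
Positions where ¬gps holds: 0, 1, 2, 3, 4.
Check X (gps ∨ low_batt) at each: 0→ok, 1→ok, 2→fails, 3→ok, 4→ok.

Violated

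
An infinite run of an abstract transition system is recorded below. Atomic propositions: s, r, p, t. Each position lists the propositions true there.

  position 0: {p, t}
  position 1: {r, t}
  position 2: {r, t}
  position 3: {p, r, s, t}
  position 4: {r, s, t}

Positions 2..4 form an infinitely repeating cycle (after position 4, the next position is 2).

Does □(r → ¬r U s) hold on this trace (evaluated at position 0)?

r → ¬r U s must hold at every position from 0 onward. It fails at position 1, so □(r → ¬r U s) is false.
Positions where r holds: 1, 2, 3, 4.
Check ¬r U s at each: 1→fails, 2→fails, 3→ok, 4→ok.

No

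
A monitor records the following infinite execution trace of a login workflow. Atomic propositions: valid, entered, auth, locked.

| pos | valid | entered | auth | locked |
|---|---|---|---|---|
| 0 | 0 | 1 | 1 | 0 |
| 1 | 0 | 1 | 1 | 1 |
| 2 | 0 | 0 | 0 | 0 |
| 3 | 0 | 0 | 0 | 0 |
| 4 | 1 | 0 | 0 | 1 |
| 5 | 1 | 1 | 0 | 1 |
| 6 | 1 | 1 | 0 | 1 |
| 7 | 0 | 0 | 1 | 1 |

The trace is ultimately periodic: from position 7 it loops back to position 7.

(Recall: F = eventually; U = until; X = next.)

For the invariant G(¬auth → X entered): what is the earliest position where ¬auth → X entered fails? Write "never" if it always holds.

2

Check ¬auth → X entered at each position in order: 0 ✓, 1 ✓.
At position 2 the labels are {} and the next position 3 has {}, so ¬auth → X entered is false there. This is the first violation.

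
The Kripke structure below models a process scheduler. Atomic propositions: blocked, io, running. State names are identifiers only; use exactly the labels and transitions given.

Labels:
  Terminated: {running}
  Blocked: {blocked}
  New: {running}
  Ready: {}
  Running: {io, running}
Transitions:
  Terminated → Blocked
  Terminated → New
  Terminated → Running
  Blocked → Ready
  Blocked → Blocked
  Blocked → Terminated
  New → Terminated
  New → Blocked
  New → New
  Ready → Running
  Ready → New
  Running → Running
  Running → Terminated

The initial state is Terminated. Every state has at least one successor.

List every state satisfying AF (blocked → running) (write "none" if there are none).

States satisfying blocked → running: {Terminated, New, Ready, Running}.
States satisfying AF (blocked → running): {Terminated, New, Ready, Running}.

{Terminated, New, Ready, Running}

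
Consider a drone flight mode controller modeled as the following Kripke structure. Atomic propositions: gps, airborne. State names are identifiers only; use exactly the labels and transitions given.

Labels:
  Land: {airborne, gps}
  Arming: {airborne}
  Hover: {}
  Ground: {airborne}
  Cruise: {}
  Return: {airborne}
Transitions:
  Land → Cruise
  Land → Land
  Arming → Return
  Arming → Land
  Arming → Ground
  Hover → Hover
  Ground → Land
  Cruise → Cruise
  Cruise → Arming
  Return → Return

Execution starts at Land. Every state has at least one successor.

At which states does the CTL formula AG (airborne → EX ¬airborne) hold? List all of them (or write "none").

{Hover}

States satisfying airborne → EX ¬airborne: {Land, Hover, Cruise}.
States satisfying AG (airborne → EX ¬airborne): {Hover}.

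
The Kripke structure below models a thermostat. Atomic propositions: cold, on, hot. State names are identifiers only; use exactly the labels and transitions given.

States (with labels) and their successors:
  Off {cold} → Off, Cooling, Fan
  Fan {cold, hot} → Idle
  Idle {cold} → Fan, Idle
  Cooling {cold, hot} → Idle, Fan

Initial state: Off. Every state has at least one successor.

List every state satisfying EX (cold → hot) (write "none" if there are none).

{Off, Idle, Cooling}

States satisfying cold → hot: {Fan, Cooling}.
States satisfying EX (cold → hot): {Off, Idle, Cooling}.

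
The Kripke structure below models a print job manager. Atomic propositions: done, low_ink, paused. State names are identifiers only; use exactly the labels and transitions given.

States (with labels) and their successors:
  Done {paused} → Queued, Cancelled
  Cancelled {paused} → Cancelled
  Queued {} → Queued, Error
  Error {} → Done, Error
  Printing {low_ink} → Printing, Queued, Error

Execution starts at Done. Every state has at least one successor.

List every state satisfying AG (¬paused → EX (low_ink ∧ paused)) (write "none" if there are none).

States satisfying ¬paused → EX (low_ink ∧ paused): {Done, Cancelled}.
States satisfying AG (¬paused → EX (low_ink ∧ paused)): {Cancelled}.

{Cancelled}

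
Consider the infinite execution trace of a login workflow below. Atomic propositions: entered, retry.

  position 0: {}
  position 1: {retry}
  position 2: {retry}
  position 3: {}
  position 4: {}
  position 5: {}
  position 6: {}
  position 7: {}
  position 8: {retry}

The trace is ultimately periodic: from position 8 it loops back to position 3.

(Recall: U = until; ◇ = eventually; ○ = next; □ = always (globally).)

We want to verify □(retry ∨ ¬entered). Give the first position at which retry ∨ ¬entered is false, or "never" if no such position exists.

retry ∨ ¬entered holds at every position 0..8, and those are all the positions the trace ever visits, so the invariant □(retry ∨ ¬entered) is never violated.

never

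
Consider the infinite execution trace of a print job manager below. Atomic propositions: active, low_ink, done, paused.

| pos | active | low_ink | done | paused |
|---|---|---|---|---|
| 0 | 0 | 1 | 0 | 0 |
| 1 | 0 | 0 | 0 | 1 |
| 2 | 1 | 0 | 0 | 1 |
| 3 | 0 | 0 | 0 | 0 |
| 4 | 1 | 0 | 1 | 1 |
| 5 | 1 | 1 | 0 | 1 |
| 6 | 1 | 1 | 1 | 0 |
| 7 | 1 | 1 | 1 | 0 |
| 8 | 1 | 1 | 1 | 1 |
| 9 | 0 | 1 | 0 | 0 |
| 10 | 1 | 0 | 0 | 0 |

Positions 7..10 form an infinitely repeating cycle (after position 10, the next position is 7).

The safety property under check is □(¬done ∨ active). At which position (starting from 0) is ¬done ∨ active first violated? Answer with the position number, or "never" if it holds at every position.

never

¬done ∨ active holds at every position 0..10, and those are all the positions the trace ever visits, so the invariant □(¬done ∨ active) is never violated.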